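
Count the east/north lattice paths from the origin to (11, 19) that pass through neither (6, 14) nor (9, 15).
Number of paths = 27572820

Inclusion–exclusion. Total paths: C(30, 11) = 54627300. Through P₁: C(20, 6)·C(10, 5) = 9767520. Through P₂: C(24, 9)·C(6, 2) = 19612560. Since P₁ is strictly southwest of P₂, a monotone path through both must visit P₁ then P₂; paths through both = C(20, 6)·C(4, 3)·C(6, 2) = 2325600. Avoid both = 54627300 − 9767520 − 19612560 + 2325600 = 27572820.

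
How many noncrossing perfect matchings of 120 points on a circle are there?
C_60 = 1583850964596120042686772779038896

These noncrossing handshakes are counted by the Catalan number C_n = (1/(n + 1)) · C(2n, n). For n = 60: C_60 = (1/61) · C(120, 60) = 96614908840363322603893139521372656/61 = 1583850964596120042686772779038896.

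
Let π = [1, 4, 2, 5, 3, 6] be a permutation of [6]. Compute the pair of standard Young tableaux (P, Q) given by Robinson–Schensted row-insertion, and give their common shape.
P = [1, 2, 3, 6] / [4, 5];  Q = [1, 2, 4, 6] / [3, 5];  common shape = (4, 2)

Row-insert the values π_1, π_2, … into P one at a time, bumping the leftmost entry strictly greater than the inserted value down to the next row. The recording tableau Q records, in position (i, j), the step at which that cell was added to P.
  Insert 1 (step 1): P = [1];  Q = [1]
  Insert 4 (step 2): P = [1, 4];  Q = [1, 2]
  Insert 2 (step 3): P = [1, 2] / [4];  Q = [1, 2] / [3]
  Insert 5 (step 4): P = [1, 2, 5] / [4];  Q = [1, 2, 4] / [3]
  Insert 3 (step 5): P = [1, 2, 3] / [4, 5];  Q = [1, 2, 4] / [3, 5]
  Insert 6 (step 6): P = [1, 2, 3, 6] / [4, 5];  Q = [1, 2, 4, 6] / [3, 5]
Final shape: (4, 2).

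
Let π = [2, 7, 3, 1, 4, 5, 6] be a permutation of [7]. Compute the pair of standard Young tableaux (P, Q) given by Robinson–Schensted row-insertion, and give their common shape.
P = [1, 3, 4, 5, 6] / [2] / [7];  Q = [1, 2, 5, 6, 7] / [3] / [4];  common shape = (5, 1, 1)

Row-insert the values π_1, π_2, … into P one at a time, bumping the leftmost entry strictly greater than the inserted value down to the next row. The recording tableau Q records, in position (i, j), the step at which that cell was added to P.
  Insert 2 (step 1): P = [2];  Q = [1]
  Insert 7 (step 2): P = [2, 7];  Q = [1, 2]
  Insert 3 (step 3): P = [2, 3] / [7];  Q = [1, 2] / [3]
  Insert 1 (step 4): P = [1, 3] / [2] / [7];  Q = [1, 2] / [3] / [4]
  Insert 4 (step 5): P = [1, 3, 4] / [2] / [7];  Q = [1, 2, 5] / [3] / [4]
  Insert 5 (step 6): P = [1, 3, 4, 5] / [2] / [7];  Q = [1, 2, 5, 6] / [3] / [4]
  Insert 6 (step 7): P = [1, 3, 4, 5, 6] / [2] / [7];  Q = [1, 2, 5, 6, 7] / [3] / [4]
Final shape: (5, 1, 1).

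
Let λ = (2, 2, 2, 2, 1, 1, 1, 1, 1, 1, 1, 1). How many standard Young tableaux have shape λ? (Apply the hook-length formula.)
# SYT of shape (2, 2, 2, 2, 1, 1, 1, 1, 1, 1, 1, 1) = 1260

Hook-length formula: f^λ = n! / Π hook(c), product over all cells c of the Young diagram. For λ = (2, 2, 2, 2, 1, 1, 1, 1, 1, 1, 1, 1), n = 16 boxes. Hook lengths by row (left-to-right, top-to-bottom): [13, 4]; [12, 3]; [11, 2]; [10, 1]; [8]; [7]; [6]; [5]; [4]; [3]; [2]; [1]. Product of hooks = 16605388800. So f^λ = 16! / 16605388800 = 20922789888000 / 16605388800 = 1260.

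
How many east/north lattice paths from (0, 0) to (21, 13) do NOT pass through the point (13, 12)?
Number of paths = 881181060

Total paths from (0, 0) to (21, 13): C(34, 21) = 927983760. Paths through (13, 12): (paths (0, 0) → (13, 12)) × (paths (13, 12) → (21, 13)) = C(25, 13) · C(9, 8) = 5200300 · 9 = 46802700. Avoidance count = 927983760 − 46802700 = 881181060.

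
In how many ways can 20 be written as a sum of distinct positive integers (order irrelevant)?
q(20) = 64

A partition into distinct parts is a strictly decreasing sequence summing to n. The recurrence d(n, m) = d(n, m−1) + d(n−m, m−1) (use part m at most once) with q(n) = d(n, n) gives q(20) = 64. (Euler's theorem: # distinct-part partitions = # odd-part partitions.)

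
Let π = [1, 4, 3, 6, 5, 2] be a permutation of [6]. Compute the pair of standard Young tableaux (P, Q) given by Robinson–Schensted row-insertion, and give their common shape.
P = [1, 2, 5] / [3, 6] / [4];  Q = [1, 2, 4] / [3, 5] / [6];  common shape = (3, 2, 1)

Row-insert the values π_1, π_2, … into P one at a time, bumping the leftmost entry strictly greater than the inserted value down to the next row. The recording tableau Q records, in position (i, j), the step at which that cell was added to P.
  Insert 1 (step 1): P = [1];  Q = [1]
  Insert 4 (step 2): P = [1, 4];  Q = [1, 2]
  Insert 3 (step 3): P = [1, 3] / [4];  Q = [1, 2] / [3]
  Insert 6 (step 4): P = [1, 3, 6] / [4];  Q = [1, 2, 4] / [3]
  Insert 5 (step 5): P = [1, 3, 5] / [4, 6];  Q = [1, 2, 4] / [3, 5]
  Insert 2 (step 6): P = [1, 2, 5] / [3, 6] / [4];  Q = [1, 2, 4] / [3, 5] / [6]
Final shape: (3, 2, 1).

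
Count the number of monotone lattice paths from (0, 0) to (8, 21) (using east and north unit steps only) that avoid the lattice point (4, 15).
Number of paths = 3478185

Total paths from (0, 0) to (8, 21): C(29, 8) = 4292145. Paths through (4, 15): (paths (0, 0) → (4, 15)) × (paths (4, 15) → (8, 21)) = C(19, 4) · C(10, 4) = 3876 · 210 = 813960. Avoidance count = 4292145 − 813960 = 3478185.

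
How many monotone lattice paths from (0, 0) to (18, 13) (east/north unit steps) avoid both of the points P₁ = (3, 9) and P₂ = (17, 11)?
Number of paths = 141057015

Inclusion–exclusion. Total paths: C(31, 18) = 206253075. Through P₁: C(12, 3)·C(19, 15) = 852720. Through P₂: C(28, 17)·C(3, 1) = 64422540. Since P₁ is strictly southwest of P₂, a monotone path through both must visit P₁ then P₂; paths through both = C(12, 3)·C(16, 14)·C(3, 1) = 79200. Avoid both = 206253075 − 852720 − 64422540 + 79200 = 141057015.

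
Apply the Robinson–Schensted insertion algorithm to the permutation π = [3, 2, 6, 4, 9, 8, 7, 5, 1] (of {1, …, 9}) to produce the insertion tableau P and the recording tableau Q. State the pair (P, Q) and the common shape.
P = [1, 4, 5] / [2, 6, 7] / [3] / [8] / [9];  Q = [1, 3, 5] / [2, 4, 6] / [7] / [8] / [9];  common shape = (3, 3, 1, 1, 1)

Row-insert the values π_1, π_2, … into P one at a time, bumping the leftmost entry strictly greater than the inserted value down to the next row. The recording tableau Q records, in position (i, j), the step at which that cell was added to P.
  Insert 3 (step 1): P = [3];  Q = [1]
  Insert 2 (step 2): P = [2] / [3];  Q = [1] / [2]
  Insert 6 (step 3): P = [2, 6] / [3];  Q = [1, 3] / [2]
  Insert 4 (step 4): P = [2, 4] / [3, 6];  Q = [1, 3] / [2, 4]
  Insert 9 (step 5): P = [2, 4, 9] / [3, 6];  Q = [1, 3, 5] / [2, 4]
  Insert 8 (step 6): P = [2, 4, 8] / [3, 6, 9];  Q = [1, 3, 5] / [2, 4, 6]
  Insert 7 (step 7): P = [2, 4, 7] / [3, 6, 8] / [9];  Q = [1, 3, 5] / [2, 4, 6] / [7]
  Insert 5 (step 8): P = [2, 4, 5] / [3, 6, 7] / [8] / [9];  Q = [1, 3, 5] / [2, 4, 6] / [7] / [8]
  Insert 1 (step 9): P = [1, 4, 5] / [2, 6, 7] / [3] / [8] / [9];  Q = [1, 3, 5] / [2, 4, 6] / [7] / [8] / [9]
Final shape: (3, 3, 1, 1, 1).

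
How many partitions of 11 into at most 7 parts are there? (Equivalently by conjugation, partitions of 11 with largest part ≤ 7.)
p(11, parts ≤ 7) = 49

Partitions of 11 with all parts ≤ 7: 7+4, 7+3+1, 7+2+2, 7+2+1+1, 7+1+1+1+1, 6+5, 6+4+1, 6+3+2, 6+3+1+1, 6+2+2+1, 6+2+1+1+1, 6+1+1+1+1+1, 5+5+1, 5+4+2, 5+4+1+1, 5+3+3, 5+3+2+1, 5+3+1+1+1, 5+2+2+2, 5+2+2+1+1, 5+2+1+1+1+1, 5+1+1+1+1+1+1, 4+4+3, 4+4+2+1, 4+4+1+1+1, 4+3+3+1, 4+3+2+2, 4+3+2+1+1, 4+3+1+1+1+1, 4+2+2+2+1, … (49 total). Count = 49.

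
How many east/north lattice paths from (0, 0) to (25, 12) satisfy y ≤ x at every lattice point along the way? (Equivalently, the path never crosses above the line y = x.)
Number of paths = 997490844

By the reflection principle (André's argument), the number of monotone paths to (25, 12) with n ≤ m that never go above y = x is C(37, 25) − C(37, 26) = 1852482996 − 854992152 = 997490844.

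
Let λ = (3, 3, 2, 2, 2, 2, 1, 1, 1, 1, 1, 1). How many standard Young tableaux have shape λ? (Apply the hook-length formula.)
# SYT of shape (3, 3, 2, 2, 2, 2, 1, 1, 1, 1, 1, 1) = 1162800

Hook-length formula: f^λ = n! / Π hook(c), product over all cells c of the Young diagram. For λ = (3, 3, 2, 2, 2, 2, 1, 1, 1, 1, 1, 1), n = 20 boxes. Hook lengths by row (left-to-right, top-to-bottom): [14, 7, 2]; [13, 6, 1]; [11, 4]; [10, 3]; [9, 2]; [8, 1]; [6]; [5]; [4]; [3]; [2]; [1]. Product of hooks = 2092278988800. So f^λ = 20! / 2092278988800 = 2432902008176640000 / 2092278988800 = 1162800.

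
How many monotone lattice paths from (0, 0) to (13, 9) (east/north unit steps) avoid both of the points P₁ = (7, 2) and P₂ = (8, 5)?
Number of paths = 291626

Inclusion–exclusion. Total paths: C(22, 13) = 497420. Through P₁: C(9, 7)·C(13, 6) = 61776. Through P₂: C(13, 8)·C(9, 5) = 162162. Since P₁ is strictly southwest of P₂, a monotone path through both must visit P₁ then P₂; paths through both = C(9, 7)·C(4, 1)·C(9, 5) = 18144. Avoid both = 497420 − 61776 − 162162 + 18144 = 291626.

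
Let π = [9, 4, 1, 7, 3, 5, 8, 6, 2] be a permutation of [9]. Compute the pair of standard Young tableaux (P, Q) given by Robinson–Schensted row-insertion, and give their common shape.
P = [1, 2, 5, 6] / [3, 7, 8] / [4] / [9];  Q = [1, 4, 6, 7] / [2, 5, 8] / [3] / [9];  common shape = (4, 3, 1, 1)

Row-insert the values π_1, π_2, … into P one at a time, bumping the leftmost entry strictly greater than the inserted value down to the next row. The recording tableau Q records, in position (i, j), the step at which that cell was added to P.
  Insert 9 (step 1): P = [9];  Q = [1]
  Insert 4 (step 2): P = [4] / [9];  Q = [1] / [2]
  Insert 1 (step 3): P = [1] / [4] / [9];  Q = [1] / [2] / [3]
  Insert 7 (step 4): P = [1, 7] / [4] / [9];  Q = [1, 4] / [2] / [3]
  Insert 3 (step 5): P = [1, 3] / [4, 7] / [9];  Q = [1, 4] / [2, 5] / [3]
  Insert 5 (step 6): P = [1, 3, 5] / [4, 7] / [9];  Q = [1, 4, 6] / [2, 5] / [3]
  Insert 8 (step 7): P = [1, 3, 5, 8] / [4, 7] / [9];  Q = [1, 4, 6, 7] / [2, 5] / [3]
  Insert 6 (step 8): P = [1, 3, 5, 6] / [4, 7, 8] / [9];  Q = [1, 4, 6, 7] / [2, 5, 8] / [3]
  Insert 2 (step 9): P = [1, 2, 5, 6] / [3, 7, 8] / [4] / [9];  Q = [1, 4, 6, 7] / [2, 5, 8] / [3] / [9]
Final shape: (4, 3, 1, 1).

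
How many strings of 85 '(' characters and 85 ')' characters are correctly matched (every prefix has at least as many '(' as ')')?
C_85 = 1063353702922273835973036658043476458723103404520

These balanced parentheses are counted by the Catalan number C_n = (1/(n + 1)) · C(2n, n). For n = 85: C_85 = (1/86) · C(170, 85) = 91448418451315549893681152591738975450186892788720/86 = 1063353702922273835973036658043476458723103404520.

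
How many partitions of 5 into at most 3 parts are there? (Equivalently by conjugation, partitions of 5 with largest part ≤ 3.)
p(5, parts ≤ 3) = 5

Partitions of 5 with all parts ≤ 3: 3+2, 3+1+1, 2+2+1, 2+1+1+1, 1+1+1+1+1. Count = 5.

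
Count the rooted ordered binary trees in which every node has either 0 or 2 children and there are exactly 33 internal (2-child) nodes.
C_33 = 212336130412243110

These full binary trees are counted by the Catalan number C_n = (1/(n + 1)) · C(2n, n). For n = 33: C_33 = (1/34) · C(66, 33) = 7219428434016265740/34 = 212336130412243110.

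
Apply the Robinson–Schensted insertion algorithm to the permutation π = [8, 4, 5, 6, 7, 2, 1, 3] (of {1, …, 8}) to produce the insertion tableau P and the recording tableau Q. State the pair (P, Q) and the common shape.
P = [1, 3, 6, 7] / [2, 5] / [4] / [8];  Q = [1, 3, 4, 5] / [2, 8] / [6] / [7];  common shape = (4, 2, 1, 1)

Row-insert the values π_1, π_2, … into P one at a time, bumping the leftmost entry strictly greater than the inserted value down to the next row. The recording tableau Q records, in position (i, j), the step at which that cell was added to P.
  Insert 8 (step 1): P = [8];  Q = [1]
  Insert 4 (step 2): P = [4] / [8];  Q = [1] / [2]
  Insert 5 (step 3): P = [4, 5] / [8];  Q = [1, 3] / [2]
  Insert 6 (step 4): P = [4, 5, 6] / [8];  Q = [1, 3, 4] / [2]
  Insert 7 (step 5): P = [4, 5, 6, 7] / [8];  Q = [1, 3, 4, 5] / [2]
  Insert 2 (step 6): P = [2, 5, 6, 7] / [4] / [8];  Q = [1, 3, 4, 5] / [2] / [6]
  Insert 1 (step 7): P = [1, 5, 6, 7] / [2] / [4] / [8];  Q = [1, 3, 4, 5] / [2] / [6] / [7]
  Insert 3 (step 8): P = [1, 3, 6, 7] / [2, 5] / [4] / [8];  Q = [1, 3, 4, 5] / [2, 8] / [6] / [7]
Final shape: (4, 2, 1, 1).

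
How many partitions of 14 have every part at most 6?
p(14, parts ≤ 6) = 90

Partitions of 14 with all parts ≤ 6: 6+6+2, 6+6+1+1, 6+5+3, 6+5+2+1, 6+5+1+1+1, 6+4+4, 6+4+3+1, 6+4+2+2, 6+4+2+1+1, 6+4+1+1+1+1, 6+3+3+2, 6+3+3+1+1, 6+3+2+2+1, 6+3+2+1+1+1, 6+3+1+1+1+1+1, 6+2+2+2+2, 6+2+2+2+1+1, 6+2+2+1+1+1+1, 6+2+1+1+1+1+1+1, 6+1+1+1+1+1+1+1+1, 5+5+4, 5+5+3+1, 5+5+2+2, 5+5+2+1+1, 5+5+1+1+1+1, 5+4+4+1, 5+4+3+2, 5+4+3+1+1, 5+4+2+2+1, 5+4+2+1+1+1, … (90 total). Count = 90.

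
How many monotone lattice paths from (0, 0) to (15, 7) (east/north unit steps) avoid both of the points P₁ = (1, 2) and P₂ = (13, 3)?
Number of paths = 127845

Inclusion–exclusion. Total paths: C(22, 15) = 170544. Through P₁: C(3, 1)·C(19, 14) = 34884. Through P₂: C(16, 13)·C(6, 2) = 8400. Since P₁ is strictly southwest of P₂, a monotone path through both must visit P₁ then P₂; paths through both = C(3, 1)·C(13, 12)·C(6, 2) = 585. Avoid both = 170544 − 34884 − 8400 + 585 = 127845.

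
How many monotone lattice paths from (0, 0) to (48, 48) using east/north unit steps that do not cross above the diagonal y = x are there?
C_48 = 131327898242169365477991900

These NE paths below the diagonal are counted by the Catalan number C_n = (1/(n + 1)) · C(2n, n). For n = 48: C_48 = (1/49) · C(96, 48) = 6435067013866298908421603100/49 = 131327898242169365477991900.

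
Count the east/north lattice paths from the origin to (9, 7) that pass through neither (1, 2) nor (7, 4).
Number of paths = 5119

Inclusion–exclusion. Total paths: C(16, 9) = 11440. Through P₁: C(3, 1)·C(13, 8) = 3861. Through P₂: C(11, 7)·C(5, 2) = 3300. Since P₁ is strictly southwest of P₂, a monotone path through both must visit P₁ then P₂; paths through both = C(3, 1)·C(8, 6)·C(5, 2) = 840. Avoid both = 11440 − 3861 − 3300 + 840 = 5119.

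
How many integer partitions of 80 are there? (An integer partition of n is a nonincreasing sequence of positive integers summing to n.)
p(80) = 15796476

Compute p(n) via the recurrence p(n, m) = p(n, m−1) + p(n−m, m), where p(n, m) counts partitions of n with all parts ≤ m and p(n) = p(n, n). The base cases are p(0, m) = 1 and p(n, 0) = 0 for n > 0. Filling the table yields p(80) = 15796476. (Euler's pentagonal recurrence is an alternative.)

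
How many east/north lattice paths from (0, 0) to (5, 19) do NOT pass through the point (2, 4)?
Number of paths = 30264

Total paths from (0, 0) to (5, 19): C(24, 5) = 42504. Paths through (2, 4): (paths (0, 0) → (2, 4)) × (paths (2, 4) → (5, 19)) = C(6, 2) · C(18, 3) = 15 · 816 = 12240. Avoidance count = 42504 − 12240 = 30264.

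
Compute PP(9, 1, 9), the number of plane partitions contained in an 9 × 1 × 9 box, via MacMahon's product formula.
PP(9, 1, 9) = 48620

Evaluate the triple product over i = 1..9, j = 1..1, k = 1..9. The factors are (2/1) · (3/2) · (4/3) · (5/4) · (6/5) · (7/6) · (8/7) · (9/8) · … (81 factors total). The numerators and denominators telescope so the product is an integer; carrying out the multiplication exactly gives PP(9, 1, 9) = 48620.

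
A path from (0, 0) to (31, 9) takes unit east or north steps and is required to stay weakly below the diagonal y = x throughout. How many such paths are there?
Number of paths = 196534195

By the reflection principle (André's argument), the number of monotone paths to (31, 9) with n ≤ m that never go above y = x is C(40, 31) − C(40, 32) = 273438880 − 76904685 = 196534195.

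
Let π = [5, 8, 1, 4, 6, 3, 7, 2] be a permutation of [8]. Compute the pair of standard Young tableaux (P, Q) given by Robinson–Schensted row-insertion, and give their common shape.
P = [1, 2, 6, 7] / [3, 8] / [4] / [5];  Q = [1, 2, 5, 7] / [3, 4] / [6] / [8];  common shape = (4, 2, 1, 1)

Row-insert the values π_1, π_2, … into P one at a time, bumping the leftmost entry strictly greater than the inserted value down to the next row. The recording tableau Q records, in position (i, j), the step at which that cell was added to P.
  Insert 5 (step 1): P = [5];  Q = [1]
  Insert 8 (step 2): P = [5, 8];  Q = [1, 2]
  Insert 1 (step 3): P = [1, 8] / [5];  Q = [1, 2] / [3]
  Insert 4 (step 4): P = [1, 4] / [5, 8];  Q = [1, 2] / [3, 4]
  Insert 6 (step 5): P = [1, 4, 6] / [5, 8];  Q = [1, 2, 5] / [3, 4]
  Insert 3 (step 6): P = [1, 3, 6] / [4, 8] / [5];  Q = [1, 2, 5] / [3, 4] / [6]
  Insert 7 (step 7): P = [1, 3, 6, 7] / [4, 8] / [5];  Q = [1, 2, 5, 7] / [3, 4] / [6]
  Insert 2 (step 8): P = [1, 2, 6, 7] / [3, 8] / [4] / [5];  Q = [1, 2, 5, 7] / [3, 4] / [6] / [8]
Final shape: (4, 2, 1, 1).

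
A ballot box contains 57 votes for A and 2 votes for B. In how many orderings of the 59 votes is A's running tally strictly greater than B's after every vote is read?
Strict-lead orderings = 1595

Total orderings of the 59 votes with 57 for A: C(59, 57) = 1711. By the Bertrand ballot formula (Cycle Lemma / reflection principle), the number of orderings in which A is strictly ahead of B throughout is (p − q)/(p + q) · C(p + q, p) = (57 − 2)/(57 + 2) · 1711 = 1595.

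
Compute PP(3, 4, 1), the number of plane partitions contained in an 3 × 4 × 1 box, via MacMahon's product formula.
PP(3, 4, 1) = 35

Evaluate the triple product over i = 1..3, j = 1..4, k = 1..1. The factors are (2/1) · (3/2) · (4/3) · (5/4) · (3/2) · (4/3) · (5/4) · (6/5) · … (12 factors total). The numerators and denominators telescope so the product is an integer; carrying out the multiplication exactly gives PP(3, 4, 1) = 35.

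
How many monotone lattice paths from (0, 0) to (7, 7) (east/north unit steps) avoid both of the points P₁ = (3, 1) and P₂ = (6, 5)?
Number of paths = 1626

Inclusion–exclusion. Total paths: C(14, 7) = 3432. Through P₁: C(4, 3)·C(10, 4) = 840. Through P₂: C(11, 6)·C(3, 1) = 1386. Since P₁ is strictly southwest of P₂, a monotone path through both must visit P₁ then P₂; paths through both = C(4, 3)·C(7, 3)·C(3, 1) = 420. Avoid both = 3432 − 840 − 1386 + 420 = 1626.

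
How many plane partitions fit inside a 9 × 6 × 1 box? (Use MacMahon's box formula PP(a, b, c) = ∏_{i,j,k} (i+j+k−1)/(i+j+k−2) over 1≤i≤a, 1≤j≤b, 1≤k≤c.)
PP(9, 6, 1) = 5005

Evaluate the triple product over i = 1..9, j = 1..6, k = 1..1. The factors are (2/1) · (3/2) · (4/3) · (5/4) · (6/5) · (7/6) · (3/2) · (4/3) · … (54 factors total). The numerators and denominators telescope so the product is an integer; carrying out the multiplication exactly gives PP(9, 6, 1) = 5005.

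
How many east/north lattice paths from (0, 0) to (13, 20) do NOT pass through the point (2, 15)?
Number of paths = 572572392

Total paths from (0, 0) to (13, 20): C(33, 13) = 573166440. Paths through (2, 15): (paths (0, 0) → (2, 15)) × (paths (2, 15) → (13, 20)) = C(17, 2) · C(16, 11) = 136 · 4368 = 594048. Avoidance count = 573166440 − 594048 = 572572392.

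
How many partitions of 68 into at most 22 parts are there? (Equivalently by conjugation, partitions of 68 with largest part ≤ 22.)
p(68, parts ≤ 22) = 2555327

Use the recurrence p(n, m) = p(n, m−1) + p(n−m, m): either the largest part is < m (count p(n, m−1)) or the largest part is exactly m (remove one copy of m, count p(n−m, m)). With p(0, ·) = 1 this gives p(68, parts ≤ 22) = 2555327. (By conjugating Young diagrams, this also counts partitions of 68 into at most 22 parts.)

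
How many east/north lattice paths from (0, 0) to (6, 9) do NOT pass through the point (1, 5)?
Number of paths = 4249

Total paths from (0, 0) to (6, 9): C(15, 6) = 5005. Paths through (1, 5): (paths (0, 0) → (1, 5)) × (paths (1, 5) → (6, 9)) = C(6, 1) · C(9, 5) = 6 · 126 = 756. Avoidance count = 5005 − 756 = 4249.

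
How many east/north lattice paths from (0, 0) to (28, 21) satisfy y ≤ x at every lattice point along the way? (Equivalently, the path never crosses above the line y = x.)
Number of paths = 10772391370048

By the reflection principle (André's argument), the number of monotone paths to (28, 21) with n ≤ m that never go above y = x is C(49, 28) − C(49, 29) = 39049918716424 − 28277527346376 = 10772391370048.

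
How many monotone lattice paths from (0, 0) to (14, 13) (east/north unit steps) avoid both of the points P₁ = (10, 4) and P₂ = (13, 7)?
Number of paths = 18940085

Inclusion–exclusion. Total paths: C(27, 14) = 20058300. Through P₁: C(14, 10)·C(13, 4) = 715715. Through P₂: C(20, 13)·C(7, 1) = 542640. Since P₁ is strictly southwest of P₂, a monotone path through both must visit P₁ then P₂; paths through both = C(14, 10)·C(6, 3)·C(7, 1) = 140140. Avoid both = 20058300 − 715715 − 542640 + 140140 = 18940085.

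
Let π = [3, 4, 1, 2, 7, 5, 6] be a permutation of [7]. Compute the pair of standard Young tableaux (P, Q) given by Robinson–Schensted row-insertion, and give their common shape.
P = [1, 2, 5, 6] / [3, 4, 7];  Q = [1, 2, 5, 7] / [3, 4, 6];  common shape = (4, 3)

Row-insert the values π_1, π_2, … into P one at a time, bumping the leftmost entry strictly greater than the inserted value down to the next row. The recording tableau Q records, in position (i, j), the step at which that cell was added to P.
  Insert 3 (step 1): P = [3];  Q = [1]
  Insert 4 (step 2): P = [3, 4];  Q = [1, 2]
  Insert 1 (step 3): P = [1, 4] / [3];  Q = [1, 2] / [3]
  Insert 2 (step 4): P = [1, 2] / [3, 4];  Q = [1, 2] / [3, 4]
  Insert 7 (step 5): P = [1, 2, 7] / [3, 4];  Q = [1, 2, 5] / [3, 4]
  Insert 5 (step 6): P = [1, 2, 5] / [3, 4, 7];  Q = [1, 2, 5] / [3, 4, 6]
  Insert 6 (step 7): P = [1, 2, 5, 6] / [3, 4, 7];  Q = [1, 2, 5, 7] / [3, 4, 6]
Final shape: (4, 3).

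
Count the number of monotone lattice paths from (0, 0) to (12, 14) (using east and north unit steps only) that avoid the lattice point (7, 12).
Number of paths = 8599552

Total paths from (0, 0) to (12, 14): C(26, 12) = 9657700. Paths through (7, 12): (paths (0, 0) → (7, 12)) × (paths (7, 12) → (12, 14)) = C(19, 7) · C(7, 5) = 50388 · 21 = 1058148. Avoidance count = 9657700 − 1058148 = 8599552.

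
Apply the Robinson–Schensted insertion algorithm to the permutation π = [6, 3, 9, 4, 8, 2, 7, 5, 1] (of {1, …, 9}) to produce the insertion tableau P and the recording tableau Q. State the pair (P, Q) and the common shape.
P = [1, 4, 5] / [2, 7] / [3, 8] / [6] / [9];  Q = [1, 3, 5] / [2, 4] / [6, 7] / [8] / [9];  common shape = (3, 2, 2, 1, 1)

Row-insert the values π_1, π_2, … into P one at a time, bumping the leftmost entry strictly greater than the inserted value down to the next row. The recording tableau Q records, in position (i, j), the step at which that cell was added to P.
  Insert 6 (step 1): P = [6];  Q = [1]
  Insert 3 (step 2): P = [3] / [6];  Q = [1] / [2]
  Insert 9 (step 3): P = [3, 9] / [6];  Q = [1, 3] / [2]
  Insert 4 (step 4): P = [3, 4] / [6, 9];  Q = [1, 3] / [2, 4]
  Insert 8 (step 5): P = [3, 4, 8] / [6, 9];  Q = [1, 3, 5] / [2, 4]
  Insert 2 (step 6): P = [2, 4, 8] / [3, 9] / [6];  Q = [1, 3, 5] / [2, 4] / [6]
  Insert 7 (step 7): P = [2, 4, 7] / [3, 8] / [6, 9];  Q = [1, 3, 5] / [2, 4] / [6, 7]
  Insert 5 (step 8): P = [2, 4, 5] / [3, 7] / [6, 8] / [9];  Q = [1, 3, 5] / [2, 4] / [6, 7] / [8]
  Insert 1 (step 9): P = [1, 4, 5] / [2, 7] / [3, 8] / [6] / [9];  Q = [1, 3, 5] / [2, 4] / [6, 7] / [8] / [9]
Final shape: (3, 2, 2, 1, 1).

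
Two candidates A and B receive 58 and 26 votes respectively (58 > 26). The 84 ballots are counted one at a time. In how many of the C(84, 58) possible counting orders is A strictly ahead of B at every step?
Strict-lead orderings = 1331876788623078523776

Total orderings of the 84 votes with 58 for A: C(84, 58) = 3496176570135581124912. By the Bertrand ballot formula (Cycle Lemma / reflection principle), the number of orderings in which A is strictly ahead of B throughout is (p − q)/(p + q) · C(p + q, p) = (58 − 26)/(58 + 26) · 3496176570135581124912 = 1331876788623078523776.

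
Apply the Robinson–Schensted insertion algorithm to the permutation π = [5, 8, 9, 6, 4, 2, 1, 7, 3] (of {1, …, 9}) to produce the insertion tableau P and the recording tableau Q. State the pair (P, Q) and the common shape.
P = [1, 3, 7] / [2, 6] / [4, 9] / [5] / [8];  Q = [1, 2, 3] / [4, 8] / [5, 9] / [6] / [7];  common shape = (3, 2, 2, 1, 1)

Row-insert the values π_1, π_2, … into P one at a time, bumping the leftmost entry strictly greater than the inserted value down to the next row. The recording tableau Q records, in position (i, j), the step at which that cell was added to P.
  Insert 5 (step 1): P = [5];  Q = [1]
  Insert 8 (step 2): P = [5, 8];  Q = [1, 2]
  Insert 9 (step 3): P = [5, 8, 9];  Q = [1, 2, 3]
  Insert 6 (step 4): P = [5, 6, 9] / [8];  Q = [1, 2, 3] / [4]
  Insert 4 (step 5): P = [4, 6, 9] / [5] / [8];  Q = [1, 2, 3] / [4] / [5]
  Insert 2 (step 6): P = [2, 6, 9] / [4] / [5] / [8];  Q = [1, 2, 3] / [4] / [5] / [6]
  Insert 1 (step 7): P = [1, 6, 9] / [2] / [4] / [5] / [8];  Q = [1, 2, 3] / [4] / [5] / [6] / [7]
  Insert 7 (step 8): P = [1, 6, 7] / [2, 9] / [4] / [5] / [8];  Q = [1, 2, 3] / [4, 8] / [5] / [6] / [7]
  Insert 3 (step 9): P = [1, 3, 7] / [2, 6] / [4, 9] / [5] / [8];  Q = [1, 2, 3] / [4, 8] / [5, 9] / [6] / [7]
Final shape: (3, 2, 2, 1, 1).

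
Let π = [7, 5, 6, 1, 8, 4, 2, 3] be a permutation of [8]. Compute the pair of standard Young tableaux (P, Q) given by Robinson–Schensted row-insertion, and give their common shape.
P = [1, 2, 3] / [4, 6, 8] / [5] / [7];  Q = [1, 3, 5] / [2, 6, 8] / [4] / [7];  common shape = (3, 3, 1, 1)

Row-insert the values π_1, π_2, … into P one at a time, bumping the leftmost entry strictly greater than the inserted value down to the next row. The recording tableau Q records, in position (i, j), the step at which that cell was added to P.
  Insert 7 (step 1): P = [7];  Q = [1]
  Insert 5 (step 2): P = [5] / [7];  Q = [1] / [2]
  Insert 6 (step 3): P = [5, 6] / [7];  Q = [1, 3] / [2]
  Insert 1 (step 4): P = [1, 6] / [5] / [7];  Q = [1, 3] / [2] / [4]
  Insert 8 (step 5): P = [1, 6, 8] / [5] / [7];  Q = [1, 3, 5] / [2] / [4]
  Insert 4 (step 6): P = [1, 4, 8] / [5, 6] / [7];  Q = [1, 3, 5] / [2, 6] / [4]
  Insert 2 (step 7): P = [1, 2, 8] / [4, 6] / [5] / [7];  Q = [1, 3, 5] / [2, 6] / [4] / [7]
  Insert 3 (step 8): P = [1, 2, 3] / [4, 6, 8] / [5] / [7];  Q = [1, 3, 5] / [2, 6, 8] / [4] / [7]
Final shape: (3, 3, 1, 1).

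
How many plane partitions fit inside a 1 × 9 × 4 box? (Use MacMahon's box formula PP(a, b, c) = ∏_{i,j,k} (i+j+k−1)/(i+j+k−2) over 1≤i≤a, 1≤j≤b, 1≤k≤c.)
PP(1, 9, 4) = 715

Evaluate the triple product over i = 1..1, j = 1..9, k = 1..4. The factors are (2/1) · (3/2) · (4/3) · (5/4) · (3/2) · (4/3) · (5/4) · (6/5) · … (36 factors total). The numerators and denominators telescope so the product is an integer; carrying out the multiplication exactly gives PP(1, 9, 4) = 715.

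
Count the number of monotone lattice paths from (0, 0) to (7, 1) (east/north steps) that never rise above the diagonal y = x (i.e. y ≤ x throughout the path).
Number of paths = 7

By the reflection principle (André's argument), the number of monotone paths to (7, 1) with n ≤ m that never go above y = x is C(8, 7) − C(8, 8) = 8 − 1 = 7.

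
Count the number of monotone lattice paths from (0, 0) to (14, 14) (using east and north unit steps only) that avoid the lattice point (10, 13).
Number of paths = 34396270

Total paths from (0, 0) to (14, 14): C(28, 14) = 40116600. Paths through (10, 13): (paths (0, 0) → (10, 13)) × (paths (10, 13) → (14, 14)) = C(23, 10) · C(5, 4) = 1144066 · 5 = 5720330. Avoidance count = 40116600 − 5720330 = 34396270.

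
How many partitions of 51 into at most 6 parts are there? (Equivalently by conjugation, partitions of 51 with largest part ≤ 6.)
p(51, parts ≤ 6) = 9975

Use the recurrence p(n, m) = p(n, m−1) + p(n−m, m): either the largest part is < m (count p(n, m−1)) or the largest part is exactly m (remove one copy of m, count p(n−m, m)). With p(0, ·) = 1 this gives p(51, parts ≤ 6) = 9975. (By conjugating Young diagrams, this also counts partitions of 51 into at most 6 parts.)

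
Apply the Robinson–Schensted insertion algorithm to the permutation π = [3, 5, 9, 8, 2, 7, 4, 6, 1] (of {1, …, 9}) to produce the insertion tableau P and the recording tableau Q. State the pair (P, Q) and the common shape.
P = [1, 4, 6] / [2, 5, 7] / [3] / [8] / [9];  Q = [1, 2, 3] / [4, 6, 8] / [5] / [7] / [9];  common shape = (3, 3, 1, 1, 1)

Row-insert the values π_1, π_2, … into P one at a time, bumping the leftmost entry strictly greater than the inserted value down to the next row. The recording tableau Q records, in position (i, j), the step at which that cell was added to P.
  Insert 3 (step 1): P = [3];  Q = [1]
  Insert 5 (step 2): P = [3, 5];  Q = [1, 2]
  Insert 9 (step 3): P = [3, 5, 9];  Q = [1, 2, 3]
  Insert 8 (step 4): P = [3, 5, 8] / [9];  Q = [1, 2, 3] / [4]
  Insert 2 (step 5): P = [2, 5, 8] / [3] / [9];  Q = [1, 2, 3] / [4] / [5]
  Insert 7 (step 6): P = [2, 5, 7] / [3, 8] / [9];  Q = [1, 2, 3] / [4, 6] / [5]
  Insert 4 (step 7): P = [2, 4, 7] / [3, 5] / [8] / [9];  Q = [1, 2, 3] / [4, 6] / [5] / [7]
  Insert 6 (step 8): P = [2, 4, 6] / [3, 5, 7] / [8] / [9];  Q = [1, 2, 3] / [4, 6, 8] / [5] / [7]
  Insert 1 (step 9): P = [1, 4, 6] / [2, 5, 7] / [3] / [8] / [9];  Q = [1, 2, 3] / [4, 6, 8] / [5] / [7] / [9]
Final shape: (3, 3, 1, 1, 1).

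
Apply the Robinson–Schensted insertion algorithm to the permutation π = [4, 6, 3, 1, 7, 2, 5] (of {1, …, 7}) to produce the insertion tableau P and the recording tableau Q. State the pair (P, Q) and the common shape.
P = [1, 2, 5] / [3, 6, 7] / [4];  Q = [1, 2, 5] / [3, 6, 7] / [4];  common shape = (3, 3, 1)

Row-insert the values π_1, π_2, … into P one at a time, bumping the leftmost entry strictly greater than the inserted value down to the next row. The recording tableau Q records, in position (i, j), the step at which that cell was added to P.
  Insert 4 (step 1): P = [4];  Q = [1]
  Insert 6 (step 2): P = [4, 6];  Q = [1, 2]
  Insert 3 (step 3): P = [3, 6] / [4];  Q = [1, 2] / [3]
  Insert 1 (step 4): P = [1, 6] / [3] / [4];  Q = [1, 2] / [3] / [4]
  Insert 7 (step 5): P = [1, 6, 7] / [3] / [4];  Q = [1, 2, 5] / [3] / [4]
  Insert 2 (step 6): P = [1, 2, 7] / [3, 6] / [4];  Q = [1, 2, 5] / [3, 6] / [4]
  Insert 5 (step 7): P = [1, 2, 5] / [3, 6, 7] / [4];  Q = [1, 2, 5] / [3, 6, 7] / [4]
Final shape: (3, 3, 1).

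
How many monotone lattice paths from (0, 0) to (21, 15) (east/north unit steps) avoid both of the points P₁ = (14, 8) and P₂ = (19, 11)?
Number of paths = 3919649220

Inclusion–exclusion. Total paths: C(36, 21) = 5567902560. Through P₁: C(22, 14)·C(14, 7) = 1097450640. Through P₂: C(30, 19)·C(6, 2) = 819409500. Since P₁ is strictly southwest of P₂, a monotone path through both must visit P₁ then P₂; paths through both = C(22, 14)·C(8, 5)·C(6, 2) = 268606800. Avoid both = 5567902560 − 1097450640 − 819409500 + 268606800 = 3919649220.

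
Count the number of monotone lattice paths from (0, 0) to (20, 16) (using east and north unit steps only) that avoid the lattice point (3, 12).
Number of paths = 7305148935

Total paths from (0, 0) to (20, 16): C(36, 20) = 7307872110. Paths through (3, 12): (paths (0, 0) → (3, 12)) × (paths (3, 12) → (20, 16)) = C(15, 3) · C(21, 17) = 455 · 5985 = 2723175. Avoidance count = 7307872110 − 2723175 = 7305148935.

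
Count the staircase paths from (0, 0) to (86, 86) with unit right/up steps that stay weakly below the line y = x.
C_86 = 4180080073556524734514695828170907458428751314320

These NE paths below the diagonal are counted by the Catalan number C_n = (1/(n + 1)) · C(2n, n). For n = 86: C_86 = (1/87) · C(172, 86) = 363666966399417651902778537050868948883301364345840/87 = 4180080073556524734514695828170907458428751314320.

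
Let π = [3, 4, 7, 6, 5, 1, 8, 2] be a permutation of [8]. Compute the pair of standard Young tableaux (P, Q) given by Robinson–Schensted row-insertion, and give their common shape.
P = [1, 2, 5, 8] / [3, 4] / [6] / [7];  Q = [1, 2, 3, 7] / [4, 8] / [5] / [6];  common shape = (4, 2, 1, 1)

Row-insert the values π_1, π_2, … into P one at a time, bumping the leftmost entry strictly greater than the inserted value down to the next row. The recording tableau Q records, in position (i, j), the step at which that cell was added to P.
  Insert 3 (step 1): P = [3];  Q = [1]
  Insert 4 (step 2): P = [3, 4];  Q = [1, 2]
  Insert 7 (step 3): P = [3, 4, 7];  Q = [1, 2, 3]
  Insert 6 (step 4): P = [3, 4, 6] / [7];  Q = [1, 2, 3] / [4]
  Insert 5 (step 5): P = [3, 4, 5] / [6] / [7];  Q = [1, 2, 3] / [4] / [5]
  Insert 1 (step 6): P = [1, 4, 5] / [3] / [6] / [7];  Q = [1, 2, 3] / [4] / [5] / [6]
  Insert 8 (step 7): P = [1, 4, 5, 8] / [3] / [6] / [7];  Q = [1, 2, 3, 7] / [4] / [5] / [6]
  Insert 2 (step 8): P = [1, 2, 5, 8] / [3, 4] / [6] / [7];  Q = [1, 2, 3, 7] / [4, 8] / [5] / [6]
Final shape: (4, 2, 1, 1).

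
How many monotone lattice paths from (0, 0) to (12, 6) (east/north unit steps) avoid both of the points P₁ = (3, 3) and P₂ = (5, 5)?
Number of paths = 13108

Inclusion–exclusion. Total paths: C(18, 12) = 18564. Through P₁: C(6, 3)·C(12, 9) = 4400. Through P₂: C(10, 5)·C(8, 7) = 2016. Since P₁ is strictly southwest of P₂, a monotone path through both must visit P₁ then P₂; paths through both = C(6, 3)·C(4, 2)·C(8, 7) = 960. Avoid both = 18564 − 4400 − 2016 + 960 = 13108.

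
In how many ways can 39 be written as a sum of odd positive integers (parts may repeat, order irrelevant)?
p_odd(39) = 982

Enumerate partitions using only odd parts via the recurrence o(n, m) = o(n, m−2) + o(n−m, m) over odd m, starting from the largest odd part ≤ n. This gives p_odd(39) = 982. (Euler's theorem: equals the count of distinct-part partitions.)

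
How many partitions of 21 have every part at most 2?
p(21, parts ≤ 2) = 11

Use the recurrence p(n, m) = p(n, m−1) + p(n−m, m): either the largest part is < m (count p(n, m−1)) or the largest part is exactly m (remove one copy of m, count p(n−m, m)). With p(0, ·) = 1 this gives p(21, parts ≤ 2) = 11. (By conjugating Young diagrams, this also counts partitions of 21 into at most 2 parts.)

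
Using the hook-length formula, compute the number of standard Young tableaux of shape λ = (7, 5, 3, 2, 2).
# SYT of shape (7, 5, 3, 2, 2) = 36732852

Hook-length formula: f^λ = n! / Π hook(c), product over all cells c of the Young diagram. For λ = (7, 5, 3, 2, 2), n = 19 boxes. Hook lengths by row (left-to-right, top-to-bottom): [11, 10, 7, 5, 4, 2, 1]; [8, 7, 4, 2, 1]; [5, 4, 1]; [3, 2]; [2, 1]. Product of hooks = 3311616000. So f^λ = 19! / 3311616000 = 121645100408832000 / 3311616000 = 36732852.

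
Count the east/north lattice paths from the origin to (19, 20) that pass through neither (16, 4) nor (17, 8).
Number of paths = 68822350755

Inclusion–exclusion. Total paths: C(39, 19) = 68923264410. Through P₁: C(20, 16)·C(19, 3) = 4694805. Through P₂: C(25, 17)·C(14, 2) = 98423325. Since P₁ is strictly southwest of P₂, a monotone path through both must visit P₁ then P₂; paths through both = C(20, 16)·C(5, 1)·C(14, 2) = 2204475. Avoid both = 68923264410 − 4694805 − 98423325 + 2204475 = 68822350755.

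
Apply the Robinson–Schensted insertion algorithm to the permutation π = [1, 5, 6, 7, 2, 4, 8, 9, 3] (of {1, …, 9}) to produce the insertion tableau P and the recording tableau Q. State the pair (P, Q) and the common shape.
P = [1, 2, 3, 7, 8, 9] / [4, 6] / [5];  Q = [1, 2, 3, 4, 7, 8] / [5, 6] / [9];  common shape = (6, 2, 1)

Row-insert the values π_1, π_2, … into P one at a time, bumping the leftmost entry strictly greater than the inserted value down to the next row. The recording tableau Q records, in position (i, j), the step at which that cell was added to P.
  Insert 1 (step 1): P = [1];  Q = [1]
  Insert 5 (step 2): P = [1, 5];  Q = [1, 2]
  Insert 6 (step 3): P = [1, 5, 6];  Q = [1, 2, 3]
  Insert 7 (step 4): P = [1, 5, 6, 7];  Q = [1, 2, 3, 4]
  Insert 2 (step 5): P = [1, 2, 6, 7] / [5];  Q = [1, 2, 3, 4] / [5]
  Insert 4 (step 6): P = [1, 2, 4, 7] / [5, 6];  Q = [1, 2, 3, 4] / [5, 6]
  Insert 8 (step 7): P = [1, 2, 4, 7, 8] / [5, 6];  Q = [1, 2, 3, 4, 7] / [5, 6]
  Insert 9 (step 8): P = [1, 2, 4, 7, 8, 9] / [5, 6];  Q = [1, 2, 3, 4, 7, 8] / [5, 6]
  Insert 3 (step 9): P = [1, 2, 3, 7, 8, 9] / [4, 6] / [5];  Q = [1, 2, 3, 4, 7, 8] / [5, 6] / [9]
Final shape: (6, 2, 1).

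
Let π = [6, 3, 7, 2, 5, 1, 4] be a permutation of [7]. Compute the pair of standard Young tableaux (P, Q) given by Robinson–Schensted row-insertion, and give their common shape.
P = [1, 4] / [2, 5] / [3, 7] / [6];  Q = [1, 3] / [2, 5] / [4, 7] / [6];  common shape = (2, 2, 2, 1)

Row-insert the values π_1, π_2, … into P one at a time, bumping the leftmost entry strictly greater than the inserted value down to the next row. The recording tableau Q records, in position (i, j), the step at which that cell was added to P.
  Insert 6 (step 1): P = [6];  Q = [1]
  Insert 3 (step 2): P = [3] / [6];  Q = [1] / [2]
  Insert 7 (step 3): P = [3, 7] / [6];  Q = [1, 3] / [2]
  Insert 2 (step 4): P = [2, 7] / [3] / [6];  Q = [1, 3] / [2] / [4]
  Insert 5 (step 5): P = [2, 5] / [3, 7] / [6];  Q = [1, 3] / [2, 5] / [4]
  Insert 1 (step 6): P = [1, 5] / [2, 7] / [3] / [6];  Q = [1, 3] / [2, 5] / [4] / [6]
  Insert 4 (step 7): P = [1, 4] / [2, 5] / [3, 7] / [6];  Q = [1, 3] / [2, 5] / [4, 7] / [6]
Final shape: (2, 2, 2, 1).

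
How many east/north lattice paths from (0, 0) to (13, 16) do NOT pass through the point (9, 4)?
Number of paths = 66562615

Total paths from (0, 0) to (13, 16): C(29, 13) = 67863915. Paths through (9, 4): (paths (0, 0) → (9, 4)) × (paths (9, 4) → (13, 16)) = C(13, 9) · C(16, 4) = 715 · 1820 = 1301300. Avoidance count = 67863915 − 1301300 = 66562615.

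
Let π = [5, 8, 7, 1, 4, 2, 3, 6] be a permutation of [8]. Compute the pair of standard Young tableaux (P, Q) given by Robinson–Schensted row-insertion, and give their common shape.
P = [1, 2, 3, 6] / [4, 7] / [5] / [8];  Q = [1, 2, 7, 8] / [3, 5] / [4] / [6];  common shape = (4, 2, 1, 1)

Row-insert the values π_1, π_2, … into P one at a time, bumping the leftmost entry strictly greater than the inserted value down to the next row. The recording tableau Q records, in position (i, j), the step at which that cell was added to P.
  Insert 5 (step 1): P = [5];  Q = [1]
  Insert 8 (step 2): P = [5, 8];  Q = [1, 2]
  Insert 7 (step 3): P = [5, 7] / [8];  Q = [1, 2] / [3]
  Insert 1 (step 4): P = [1, 7] / [5] / [8];  Q = [1, 2] / [3] / [4]
  Insert 4 (step 5): P = [1, 4] / [5, 7] / [8];  Q = [1, 2] / [3, 5] / [4]
  Insert 2 (step 6): P = [1, 2] / [4, 7] / [5] / [8];  Q = [1, 2] / [3, 5] / [4] / [6]
  Insert 3 (step 7): P = [1, 2, 3] / [4, 7] / [5] / [8];  Q = [1, 2, 7] / [3, 5] / [4] / [6]
  Insert 6 (step 8): P = [1, 2, 3, 6] / [4, 7] / [5] / [8];  Q = [1, 2, 7, 8] / [3, 5] / [4] / [6]
Final shape: (4, 2, 1, 1).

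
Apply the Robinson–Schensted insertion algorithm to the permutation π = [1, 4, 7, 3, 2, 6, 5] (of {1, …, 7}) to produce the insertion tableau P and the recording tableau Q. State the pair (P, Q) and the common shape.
P = [1, 2, 5] / [3, 6] / [4, 7];  Q = [1, 2, 3] / [4, 6] / [5, 7];  common shape = (3, 2, 2)

Row-insert the values π_1, π_2, … into P one at a time, bumping the leftmost entry strictly greater than the inserted value down to the next row. The recording tableau Q records, in position (i, j), the step at which that cell was added to P.
  Insert 1 (step 1): P = [1];  Q = [1]
  Insert 4 (step 2): P = [1, 4];  Q = [1, 2]
  Insert 7 (step 3): P = [1, 4, 7];  Q = [1, 2, 3]
  Insert 3 (step 4): P = [1, 3, 7] / [4];  Q = [1, 2, 3] / [4]
  Insert 2 (step 5): P = [1, 2, 7] / [3] / [4];  Q = [1, 2, 3] / [4] / [5]
  Insert 6 (step 6): P = [1, 2, 6] / [3, 7] / [4];  Q = [1, 2, 3] / [4, 6] / [5]
  Insert 5 (step 7): P = [1, 2, 5] / [3, 6] / [4, 7];  Q = [1, 2, 3] / [4, 6] / [5, 7]
Final shape: (3, 2, 2).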